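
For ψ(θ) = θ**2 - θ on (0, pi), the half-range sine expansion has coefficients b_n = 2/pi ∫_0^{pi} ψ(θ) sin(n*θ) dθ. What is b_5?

b_5 = 2/pi ∫_0^{pi} (θ**2 - θ) sin(5*θ) dθ.
Integrating by parts twice (tabular method), an antiderivative of (θ**2 - θ) sin(5*θ) is -θ**2*cos(5*θ)/5 + 2*θ*sin(5*θ)/25 + θ*cos(5*θ)/5 - sin(5*θ)/25 + 2*cos(5*θ)/125; evaluating from 0 to pi: ∫_{0}^{pi} (θ**2 - θ) sin(5*θ) dθ = (-pi/5 - 2/125 + pi**2/5) - (2/125) = -pi/5 - 4/125 + pi**2/5.
Hence b_5 = (2/pi)·(-pi/5 - 4/125 + pi**2/5) = 2*(-25*pi - 4 + 25*pi**2)/(125*pi).

2*(-25*pi - 4 + 25*pi**2)/(125*pi)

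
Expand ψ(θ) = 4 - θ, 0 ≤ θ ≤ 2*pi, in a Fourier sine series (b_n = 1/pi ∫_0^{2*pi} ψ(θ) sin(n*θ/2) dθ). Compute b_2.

2

b_2 = 1/pi ∫_0^{2*pi} (4 - θ) sin(θ) dθ.
Integrating by parts (boundary term plus one more integral), an antiderivative of (4 - θ) sin(θ) is θ*cos(θ) - sin(θ) - 4*cos(θ); evaluating from 0 to 2*pi: ∫_{0}^{2*pi} (4 - θ) sin(θ) dθ = (-4 + 2*pi) - (-4) = 2*pi.
Hence b_2 = (1/pi)·(2*pi) = 2.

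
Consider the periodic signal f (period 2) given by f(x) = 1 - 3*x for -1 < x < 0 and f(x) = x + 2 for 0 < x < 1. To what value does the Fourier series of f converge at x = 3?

7/2

x = 3 differs from x = 1 by 1 full period(s), and the series is 2-periodic.
At x = 1 the one-sided limits are f(1^-) = 3 and f(1^+) = 4.
By Dirichlet's theorem the series converges to their average, [(3) + (4)]/2 = 7/2.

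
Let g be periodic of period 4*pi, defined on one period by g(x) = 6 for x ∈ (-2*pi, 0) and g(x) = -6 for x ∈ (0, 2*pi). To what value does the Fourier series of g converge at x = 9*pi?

-6

x = 9*pi differs from x = pi by 2 full period(s), and the series is 4*pi-periodic.
g is continuous at x = pi with value -6, so the series converges to -6 there.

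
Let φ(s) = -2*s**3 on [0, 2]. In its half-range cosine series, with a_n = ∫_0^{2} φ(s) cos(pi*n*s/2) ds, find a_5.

96*(-4 + 25*pi**2)/(625*pi**4)

a_5 = ∫_0^{2} (-2*s**3) cos(5*pi*s/2) ds.
Integrating by parts three times (tabular method), an antiderivative of (-2*s**3) cos(5*pi*s/2) is -4*s**3*sin(5*pi*s/2)/(5*pi) - 24*s**2*cos(5*pi*s/2)/(25*pi**2) + 96*s*sin(5*pi*s/2)/(125*pi**3) + 192*cos(5*pi*s/2)/(625*pi**4); evaluating from 0 to 2: ∫_{0}^{2} (-2*s**3) cos(5*pi*s/2) ds = (96*(-2 + 25*pi**2)/(625*pi**4)) - (192/(625*pi**4)) = 96*(-4 + 25*pi**2)/(625*pi**4).
Hence a_5 = 96*(-4 + 25*pi**2)/(625*pi**4).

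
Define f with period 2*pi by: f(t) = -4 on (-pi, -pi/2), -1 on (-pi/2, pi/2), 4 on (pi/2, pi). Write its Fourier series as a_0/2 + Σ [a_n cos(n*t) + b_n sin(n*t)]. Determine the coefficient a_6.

0

a_6 = 1/pi ∫_{-pi}^{pi} f(t) cos(6*t) dt.
Split the integral at the breakpoints.
Directly, an antiderivative of (-4) cos(6*t) is -2*sin(6*t)/3; evaluating from -pi to -pi/2: ∫_{-pi}^{-pi/2} (-4) cos(6*t) dt = (0) - (0) = 0.
Directly, an antiderivative of (-1) cos(6*t) is -sin(6*t)/6; evaluating from -pi/2 to pi/2: ∫_{-pi/2}^{pi/2} (-1) cos(6*t) dt = (0) - (0) = 0.
Directly, an antiderivative of (4) cos(6*t) is 2*sin(6*t)/3; evaluating from pi/2 to pi: ∫_{pi/2}^{pi} (4) cos(6*t) dt = (0) - (0) = 0.
Summing the pieces and multiplying by (1/pi) gives a_6 = 0.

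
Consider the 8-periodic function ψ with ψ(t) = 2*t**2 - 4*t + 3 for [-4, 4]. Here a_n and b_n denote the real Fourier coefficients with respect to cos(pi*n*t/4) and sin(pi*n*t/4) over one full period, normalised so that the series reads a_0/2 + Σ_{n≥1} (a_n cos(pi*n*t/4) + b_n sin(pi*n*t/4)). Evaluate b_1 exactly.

b_1 = 1/4 ∫_{-4}^{4} ψ(t) sin(pi*t/4) dt.
Integrating by parts twice (tabular method), an antiderivative of (2*t**2 - 4*t + 3) sin(pi*t/4) is -8*t**2*cos(pi*t/4)/pi + 64*t*sin(pi*t/4)/pi**2 + 16*t*cos(pi*t/4)/pi - 64*sin(pi*t/4)/pi**2 - 12*cos(pi*t/4)/pi + 256*cos(pi*t/4)/pi**3; evaluating from -4 to 4: ∫_{-4}^{4} (2*t**2 - 4*t + 3) sin(pi*t/4) dt = (-256/pi**3 + 76/pi) - (-256/pi**3 + 204/pi) = -128/pi.
Hence b_1 = (1/4)·(-128/pi) = -32/pi.

-32/pi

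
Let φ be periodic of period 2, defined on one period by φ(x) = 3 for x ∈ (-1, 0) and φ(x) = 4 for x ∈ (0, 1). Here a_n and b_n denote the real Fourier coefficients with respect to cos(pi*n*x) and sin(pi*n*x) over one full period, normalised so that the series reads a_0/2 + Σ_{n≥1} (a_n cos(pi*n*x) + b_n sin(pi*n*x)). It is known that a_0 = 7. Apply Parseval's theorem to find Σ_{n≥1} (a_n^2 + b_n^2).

1/2

Parseval: a_0^2/2 + Σ_{n≥1} (a_n^2+b_n^2) = ∫_{-1}^{1} φ(x)^2 dx = 25.
Subtract a_0^2/2 = 49/2: Σ (a_n^2+b_n^2) = 1/2.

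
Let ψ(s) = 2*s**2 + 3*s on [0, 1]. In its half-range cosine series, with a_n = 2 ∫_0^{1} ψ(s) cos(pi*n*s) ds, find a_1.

a_1 = 2 ∫_0^{1} (2*s**2 + 3*s) cos(pi*s) ds.
Integrating by parts twice (tabular method), an antiderivative of (2*s**2 + 3*s) cos(pi*s) is 2*s**2*sin(pi*s)/pi + 3*s*sin(pi*s)/pi + 4*s*cos(pi*s)/pi**2 - 4*sin(pi*s)/pi**3 + 3*cos(pi*s)/pi**2; evaluating from 0 to 1: ∫_{0}^{1} (2*s**2 + 3*s) cos(pi*s) ds = (-7/pi**2) - (3/pi**2) = -10/pi**2.
Hence a_1 = 2·(-10/pi**2) = -20/pi**2.

-20/pi**2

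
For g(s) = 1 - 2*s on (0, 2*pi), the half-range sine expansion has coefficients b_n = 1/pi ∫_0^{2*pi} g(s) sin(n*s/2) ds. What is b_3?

b_3 = 1/pi ∫_0^{2*pi} (1 - 2*s) sin(3*s/2) ds.
Integrating by parts (boundary term plus one more integral), an antiderivative of (1 - 2*s) sin(3*s/2) is 4*s*cos(3*s/2)/3 - 8*sin(3*s/2)/9 - 2*cos(3*s/2)/3; evaluating from 0 to 2*pi: ∫_{0}^{2*pi} (1 - 2*s) sin(3*s/2) ds = (2/3 - 8*pi/3) - (-2/3) = 4/3 - 8*pi/3.
Hence b_3 = (1/pi)·(4/3 - 8*pi/3) = 4*(1 - 2*pi)/(3*pi).

4*(1 - 2*pi)/(3*pi)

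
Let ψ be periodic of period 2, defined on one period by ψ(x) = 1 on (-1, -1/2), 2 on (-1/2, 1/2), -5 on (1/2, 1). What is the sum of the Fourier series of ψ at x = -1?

-2

x = -1 differs from x = 1 by -1 full period(s), and the series is 2-periodic.
At x = 1 the one-sided limits are ψ(1^-) = -5 and ψ(1^+) = 1.
By Dirichlet's theorem the series converges to their average, [(-5) + (1)]/2 = -2.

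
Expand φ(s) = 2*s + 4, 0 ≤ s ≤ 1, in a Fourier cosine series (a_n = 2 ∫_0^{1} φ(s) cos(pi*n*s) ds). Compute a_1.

-8/pi**2

a_1 = 2 ∫_0^{1} (2*s + 4) cos(pi*s) ds.
Integrating by parts (boundary term plus one more integral), an antiderivative of (2*s + 4) cos(pi*s) is 2*s*sin(pi*s)/pi + 4*sin(pi*s)/pi + 2*cos(pi*s)/pi**2; evaluating from 0 to 1: ∫_{0}^{1} (2*s + 4) cos(pi*s) ds = (-2/pi**2) - (2/pi**2) = -4/pi**2.
Hence a_1 = 2·(-4/pi**2) = -8/pi**2.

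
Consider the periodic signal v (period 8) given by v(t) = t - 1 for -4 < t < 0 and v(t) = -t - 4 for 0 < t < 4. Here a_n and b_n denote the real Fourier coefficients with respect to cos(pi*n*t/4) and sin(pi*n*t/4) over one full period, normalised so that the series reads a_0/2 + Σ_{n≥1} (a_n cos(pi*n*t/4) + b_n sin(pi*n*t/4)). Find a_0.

a_0 = 1/4 ∫_{-4}^{4} v(t) dt = 1/4 · (-36) = -9.

-9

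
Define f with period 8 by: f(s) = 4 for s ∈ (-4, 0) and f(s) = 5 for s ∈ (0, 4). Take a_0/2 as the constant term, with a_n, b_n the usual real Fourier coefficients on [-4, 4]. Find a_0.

9

a_0 = 1/4 ∫_{-4}^{4} f(s) ds = 1/4 · (36) = 9.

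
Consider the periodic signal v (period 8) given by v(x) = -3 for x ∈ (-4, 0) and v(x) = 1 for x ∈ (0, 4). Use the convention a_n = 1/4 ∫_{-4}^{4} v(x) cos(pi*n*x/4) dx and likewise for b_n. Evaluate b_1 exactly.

8/pi

b_1 = 1/4 ∫_{-4}^{4} v(x) sin(pi*x/4) dx.
Split the integral at the breakpoints.
Directly, an antiderivative of (-3) sin(pi*x/4) is 12*cos(pi*x/4)/pi; evaluating from -4 to 0: ∫_{-4}^{0} (-3) sin(pi*x/4) dx = (12/pi) - (-12/pi) = 24/pi.
Directly, an antiderivative of (1) sin(pi*x/4) is -4*cos(pi*x/4)/pi; evaluating from 0 to 4: ∫_{0}^{4} (1) sin(pi*x/4) dx = (4/pi) - (-4/pi) = 8/pi.
Summing the pieces and multiplying by (1/4) gives b_1 = 8/pi.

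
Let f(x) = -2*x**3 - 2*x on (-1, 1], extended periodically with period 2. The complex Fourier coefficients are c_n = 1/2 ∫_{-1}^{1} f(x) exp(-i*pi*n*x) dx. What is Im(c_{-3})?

4*(1 - 3*pi**2)/(9*pi**3)

Since f is real-valued, Im(c_{-3}) = -1/2 ∫_{-1}^{1} f(x) sin(-3*pi*x) dx = b_{3}/2.
f is odd and sin(-3*pi*x) is odd, so the integrand is even: ∫_{-1}^{1} f(x) sin(-3*pi*x) dx = 2∫_0^{1} f(x) sin(-3*pi*x) dx.
Integrating by parts three times (tabular method), an antiderivative of (-2*x**3 - 2*x) sin(-3*pi*x) is -2*x**3*cos(3*pi*x)/(3*pi) + 2*x**2*sin(3*pi*x)/(3*pi**2) - 2*x*cos(3*pi*x)/(3*pi) + 4*x*cos(3*pi*x)/(9*pi**3) - 4*sin(3*pi*x)/(27*pi**4) + 2*sin(3*pi*x)/(9*pi**2); evaluating from 0 to 1: ∫_{0}^{1} (-2*x**3 - 2*x) sin(-3*pi*x) dx = (4*(-1 + 3*pi**2)/(9*pi**3)) - (0) = 4*(-1 + 3*pi**2)/(9*pi**3).
So ∫_{-1}^{1} f(x) sin(-3*pi*x) dx = 8*(-1 + 3*pi**2)/(9*pi**3).
Hence Im(c_{-3}) = (-1/2)·(8*(-1 + 3*pi**2)/(9*pi**3)) = 4*(1 - 3*pi**2)/(9*pi**3).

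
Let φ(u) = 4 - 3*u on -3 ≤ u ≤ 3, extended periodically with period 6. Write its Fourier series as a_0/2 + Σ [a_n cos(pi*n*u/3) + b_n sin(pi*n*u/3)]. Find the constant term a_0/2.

4

a_0 = 1/3 ∫_{-3}^{3} φ(u) du = 1/3 · (24) = 8.
So the constant term a_0/2 = 4.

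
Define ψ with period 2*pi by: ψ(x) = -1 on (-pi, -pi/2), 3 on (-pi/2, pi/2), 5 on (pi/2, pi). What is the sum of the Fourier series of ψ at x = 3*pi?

2

x = 3*pi differs from x = -pi by 2 full period(s), and the series is 2*pi-periodic.
At x = -pi the one-sided limits are ψ(-pi^-) = 5 and ψ(-pi^+) = -1.
By Dirichlet's theorem the series converges to their average, [(5) + (-1)]/2 = 2.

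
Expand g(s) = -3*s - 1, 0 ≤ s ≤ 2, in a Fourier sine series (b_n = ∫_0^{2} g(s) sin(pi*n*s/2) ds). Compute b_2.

b_2 = ∫_0^{2} (-3*s - 1) sin(pi*s) ds.
Integrating by parts (boundary term plus one more integral), an antiderivative of (-3*s - 1) sin(pi*s) is 3*s*cos(pi*s)/pi - 3*sin(pi*s)/pi**2 + cos(pi*s)/pi; evaluating from 0 to 2: ∫_{0}^{2} (-3*s - 1) sin(pi*s) ds = (7/pi) - (1/pi) = 6/pi.
Hence b_2 = 6/pi.

6/pi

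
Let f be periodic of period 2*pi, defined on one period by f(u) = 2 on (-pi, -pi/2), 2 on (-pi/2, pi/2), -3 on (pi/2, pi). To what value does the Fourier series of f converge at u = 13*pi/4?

u = 13*pi/4 differs from u = -3*pi/4 by 2 full period(s), and the series is 2*pi-periodic.
f is continuous at u = -3*pi/4 with value 2, so the series converges to 2 there.

2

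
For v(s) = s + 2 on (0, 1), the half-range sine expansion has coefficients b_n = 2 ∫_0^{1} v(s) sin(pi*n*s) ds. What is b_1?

b_1 = 2 ∫_0^{1} (s + 2) sin(pi*s) ds.
Integrating by parts (boundary term plus one more integral), an antiderivative of (s + 2) sin(pi*s) is -s*cos(pi*s)/pi + sin(pi*s)/pi**2 - 2*cos(pi*s)/pi; evaluating from 0 to 1: ∫_{0}^{1} (s + 2) sin(pi*s) ds = (3/pi) - (-2/pi) = 5/pi.
Hence b_1 = 2·(5/pi) = 10/pi.

10/pi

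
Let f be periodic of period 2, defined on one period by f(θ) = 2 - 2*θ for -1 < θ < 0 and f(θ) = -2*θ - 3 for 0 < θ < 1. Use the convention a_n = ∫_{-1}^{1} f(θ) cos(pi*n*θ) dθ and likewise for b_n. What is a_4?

0

a_4 = ∫_{-1}^{1} f(θ) cos(4*pi*θ) dθ.
Split the integral at the breakpoints.
Integrating by parts (boundary term plus one more integral), an antiderivative of (2 - 2*θ) cos(4*pi*θ) is -θ*sin(4*pi*θ)/(2*pi) + sin(4*pi*θ)/(2*pi) - cos(4*pi*θ)/(8*pi**2); evaluating from -1 to 0: ∫_{-1}^{0} (2 - 2*θ) cos(4*pi*θ) dθ = (-1/(8*pi**2)) - (-1/(8*pi**2)) = 0.
Integrating by parts (boundary term plus one more integral), an antiderivative of (-2*θ - 3) cos(4*pi*θ) is -θ*sin(4*pi*θ)/(2*pi) - 3*sin(4*pi*θ)/(4*pi) - cos(4*pi*θ)/(8*pi**2); evaluating from 0 to 1: ∫_{0}^{1} (-2*θ - 3) cos(4*pi*θ) dθ = (-1/(8*pi**2)) - (-1/(8*pi**2)) = 0.
Summing the pieces gives a_4 = 0.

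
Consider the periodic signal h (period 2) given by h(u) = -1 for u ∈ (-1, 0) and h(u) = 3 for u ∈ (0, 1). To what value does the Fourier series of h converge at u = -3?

1

u = -3 differs from u = -1 by -1 full period(s), and the series is 2-periodic.
At u = -1 the one-sided limits are h(-1^-) = 3 and h(-1^+) = -1.
By Dirichlet's theorem the series converges to their average, [(3) + (-1)]/2 = 1.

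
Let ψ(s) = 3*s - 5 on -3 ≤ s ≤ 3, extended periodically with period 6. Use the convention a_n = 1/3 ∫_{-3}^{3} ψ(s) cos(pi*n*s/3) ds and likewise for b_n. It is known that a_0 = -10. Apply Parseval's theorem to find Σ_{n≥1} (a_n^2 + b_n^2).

Parseval: a_0^2/2 + Σ_{n≥1} (a_n^2+b_n^2) = 1/3 ∫_{-3}^{3} ψ(s)^2 ds = 104.
Subtract a_0^2/2 = 50: Σ (a_n^2+b_n^2) = 54.

54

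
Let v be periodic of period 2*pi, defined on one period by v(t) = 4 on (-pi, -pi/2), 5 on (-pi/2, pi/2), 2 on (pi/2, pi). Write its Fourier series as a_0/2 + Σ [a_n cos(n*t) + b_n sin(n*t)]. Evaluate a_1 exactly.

a_1 = 1/pi ∫_{-pi}^{pi} v(t) cos(t) dt.
Split the integral at the breakpoints.
Directly, an antiderivative of (4) cos(t) is 4*sin(t); evaluating from -pi to -pi/2: ∫_{-pi}^{-pi/2} (4) cos(t) dt = (-4) - (0) = -4.
Directly, an antiderivative of (5) cos(t) is 5*sin(t); evaluating from -pi/2 to pi/2: ∫_{-pi/2}^{pi/2} (5) cos(t) dt = (5) - (-5) = 10.
Directly, an antiderivative of (2) cos(t) is 2*sin(t); evaluating from pi/2 to pi: ∫_{pi/2}^{pi} (2) cos(t) dt = (0) - (2) = -2.
Summing the pieces and multiplying by (1/pi) gives a_1 = 4/pi.

4/pi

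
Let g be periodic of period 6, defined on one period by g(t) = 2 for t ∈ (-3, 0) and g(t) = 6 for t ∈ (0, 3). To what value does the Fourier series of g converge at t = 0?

At t = 0 the one-sided limits are g(0^-) = 2 and g(0^+) = 6.
By Dirichlet's theorem the series converges to their average, [(2) + (6)]/2 = 4.

4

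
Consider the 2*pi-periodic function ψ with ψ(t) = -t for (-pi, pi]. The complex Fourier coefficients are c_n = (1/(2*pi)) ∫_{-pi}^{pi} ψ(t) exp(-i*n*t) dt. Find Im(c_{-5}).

Since ψ is real-valued, Im(c_{-5}) = -(1/(2*pi)) ∫_{-pi}^{pi} ψ(t) sin(-5*t) dt = b_{5}/2.
ψ is odd and sin(-5*t) is odd, so the integrand is even: ∫_{-pi}^{pi} ψ(t) sin(-5*t) dt = 2∫_0^{pi} ψ(t) sin(-5*t) dt.
Integrating by parts (boundary term plus one more integral), an antiderivative of (-t) sin(-5*t) is -t*cos(5*t)/5 + sin(5*t)/25; evaluating from 0 to pi: ∫_{0}^{pi} (-t) sin(-5*t) dt = (pi/5) - (0) = pi/5.
So ∫_{-pi}^{pi} ψ(t) sin(-5*t) dt = 2*pi/5.
Hence Im(c_{-5}) = (-1/(2*pi))·(2*pi/5) = -1/5.

-1/5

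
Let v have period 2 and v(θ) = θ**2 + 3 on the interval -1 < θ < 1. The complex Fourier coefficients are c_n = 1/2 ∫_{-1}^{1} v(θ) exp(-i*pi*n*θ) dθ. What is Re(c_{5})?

-2/(25*pi**2)

Since v is real-valued, Re(c_{5}) = 1/2 ∫_{-1}^{1} v(θ) cos(5*pi*θ) dθ = a_{5}/2.
v is even and cos(5*pi*θ) is even, so the integrand is even: ∫_{-1}^{1} v(θ) cos(5*pi*θ) dθ = 2∫_0^{1} v(θ) cos(5*pi*θ) dθ.
Integrating by parts twice (tabular method), an antiderivative of (θ**2 + 3) cos(5*pi*θ) is θ**2*sin(5*pi*θ)/(5*pi) + 2*θ*cos(5*pi*θ)/(25*pi**2) - 2*sin(5*pi*θ)/(125*pi**3) + 3*sin(5*pi*θ)/(5*pi); evaluating from 0 to 1: ∫_{0}^{1} (θ**2 + 3) cos(5*pi*θ) dθ = (-2/(25*pi**2)) - (0) = -2/(25*pi**2).
So ∫_{-1}^{1} v(θ) cos(5*pi*θ) dθ = -4/(25*pi**2).
Hence Re(c_{5}) = (1/2)·(-4/(25*pi**2)) = -2/(25*pi**2).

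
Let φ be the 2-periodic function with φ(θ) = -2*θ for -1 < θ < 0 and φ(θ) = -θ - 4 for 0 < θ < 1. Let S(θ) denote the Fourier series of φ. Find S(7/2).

1

θ = 7/2 differs from θ = -1/2 by 2 full period(s), and the series is 2-periodic.
φ is continuous at θ = -1/2 with value 1, so the series converges to 1 there.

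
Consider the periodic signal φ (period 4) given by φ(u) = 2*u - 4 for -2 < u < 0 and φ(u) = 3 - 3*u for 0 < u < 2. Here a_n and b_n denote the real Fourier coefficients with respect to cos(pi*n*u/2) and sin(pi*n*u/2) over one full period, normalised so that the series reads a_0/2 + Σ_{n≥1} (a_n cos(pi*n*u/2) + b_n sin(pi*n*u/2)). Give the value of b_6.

1/(3*pi)

b_6 = 1/2 ∫_{-2}^{2} φ(u) sin(3*pi*u) du.
Split the integral at the breakpoints.
Integrating by parts (boundary term plus one more integral), an antiderivative of (2*u - 4) sin(3*pi*u) is -2*u*cos(3*pi*u)/(3*pi) + 2*sin(3*pi*u)/(9*pi**2) + 4*cos(3*pi*u)/(3*pi); evaluating from -2 to 0: ∫_{-2}^{0} (2*u - 4) sin(3*pi*u) du = (4/(3*pi)) - (8/(3*pi)) = -4/(3*pi).
Integrating by parts (boundary term plus one more integral), an antiderivative of (3 - 3*u) sin(3*pi*u) is u*cos(3*pi*u)/pi - sin(3*pi*u)/(3*pi**2) - cos(3*pi*u)/pi; evaluating from 0 to 2: ∫_{0}^{2} (3 - 3*u) sin(3*pi*u) du = (1/pi) - (-1/pi) = 2/pi.
Summing the pieces and multiplying by (1/2) gives b_6 = 1/(3*pi).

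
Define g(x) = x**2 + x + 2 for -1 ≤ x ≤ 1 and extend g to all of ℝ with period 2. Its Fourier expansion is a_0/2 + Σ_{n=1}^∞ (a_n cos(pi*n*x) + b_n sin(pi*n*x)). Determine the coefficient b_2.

-1/pi

b_2 = ∫_{-1}^{1} g(x) sin(2*pi*x) dx.
Integrating by parts twice (tabular method), an antiderivative of (x**2 + x + 2) sin(2*pi*x) is -x**2*cos(2*pi*x)/(2*pi) + x*sin(2*pi*x)/(2*pi**2) - x*cos(2*pi*x)/(2*pi) + sin(2*pi*x)/(4*pi**2) - cos(2*pi*x)/pi + cos(2*pi*x)/(4*pi**3); evaluating from -1 to 1: ∫_{-1}^{1} (x**2 + x + 2) sin(2*pi*x) dx = (-2/pi + 1/(4*pi**3)) - ((1/4 - pi**2)/pi**3) = -1/pi.
Hence b_2 = -1/pi.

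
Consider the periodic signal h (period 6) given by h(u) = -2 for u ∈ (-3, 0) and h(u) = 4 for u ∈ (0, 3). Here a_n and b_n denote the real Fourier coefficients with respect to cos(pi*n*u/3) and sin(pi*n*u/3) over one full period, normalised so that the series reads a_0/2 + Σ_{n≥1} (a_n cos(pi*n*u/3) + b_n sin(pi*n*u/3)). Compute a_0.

2

a_0 = 1/3 ∫_{-3}^{3} h(u) du = 1/3 · (6) = 2.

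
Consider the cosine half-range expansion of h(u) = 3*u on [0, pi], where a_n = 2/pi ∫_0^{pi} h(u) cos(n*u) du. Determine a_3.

a_3 = 2/pi ∫_0^{pi} (3*u) cos(3*u) du.
Integrating by parts (boundary term plus one more integral), an antiderivative of (3*u) cos(3*u) is u*sin(3*u) + cos(3*u)/3; evaluating from 0 to pi: ∫_{0}^{pi} (3*u) cos(3*u) du = (-1/3) - (1/3) = -2/3.
Hence a_3 = (2/pi)·(-2/3) = -4/(3*pi).

-4/(3*pi)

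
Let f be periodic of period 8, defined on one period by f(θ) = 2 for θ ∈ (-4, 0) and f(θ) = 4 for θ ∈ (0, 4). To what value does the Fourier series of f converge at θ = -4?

θ = -4 differs from θ = 4 by -1 full period(s), and the series is 8-periodic.
At θ = 4 the one-sided limits are f(4^-) = 4 and f(4^+) = 2.
By Dirichlet's theorem the series converges to their average, [(4) + (2)]/2 = 3.

3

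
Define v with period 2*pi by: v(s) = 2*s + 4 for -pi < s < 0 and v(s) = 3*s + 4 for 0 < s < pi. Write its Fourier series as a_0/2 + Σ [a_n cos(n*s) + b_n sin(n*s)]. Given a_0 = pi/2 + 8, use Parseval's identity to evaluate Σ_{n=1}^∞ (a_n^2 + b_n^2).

101*pi**2/24

Parseval: a_0^2/2 + Σ_{n≥1} (a_n^2+b_n^2) = 1/pi ∫_{-pi}^{pi} v(s)^2 ds = 4*pi + 32 + 13*pi**2/3.
Subtract a_0^2/2 = (pi + 16)**2/8: Σ (a_n^2+b_n^2) = 101*pi**2/24.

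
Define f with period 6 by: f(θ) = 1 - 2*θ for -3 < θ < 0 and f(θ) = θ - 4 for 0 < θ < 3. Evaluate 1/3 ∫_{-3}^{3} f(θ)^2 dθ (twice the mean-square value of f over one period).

1/3 ∫_{-3}^{3} f(θ)^2 dθ = 1/3 · (78) = 26.

26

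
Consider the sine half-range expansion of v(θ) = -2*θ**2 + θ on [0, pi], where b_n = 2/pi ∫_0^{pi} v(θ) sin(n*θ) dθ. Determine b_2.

-1 + 2*pi

b_2 = 2/pi ∫_0^{pi} (-2*θ**2 + θ) sin(2*θ) dθ.
Integrating by parts twice (tabular method), an antiderivative of (-2*θ**2 + θ) sin(2*θ) is θ**2*cos(2*θ) - θ*sin(2*θ) - θ*cos(2*θ)/2 + sin(2*θ)/4 - cos(2*θ)/2; evaluating from 0 to pi: ∫_{0}^{pi} (-2*θ**2 + θ) sin(2*θ) dθ = (-pi/2 - 1/2 + pi**2) - (-1/2) = pi*(-1/2 + pi).
Hence b_2 = (2/pi)·(pi*(-1/2 + pi)) = -1 + 2*pi.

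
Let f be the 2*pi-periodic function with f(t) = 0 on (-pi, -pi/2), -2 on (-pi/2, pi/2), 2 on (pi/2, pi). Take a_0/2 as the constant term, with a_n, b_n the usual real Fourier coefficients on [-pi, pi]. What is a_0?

-1

a_0 = 1/pi ∫_{-pi}^{pi} f(t) dt = 1/pi · (-pi) = -1.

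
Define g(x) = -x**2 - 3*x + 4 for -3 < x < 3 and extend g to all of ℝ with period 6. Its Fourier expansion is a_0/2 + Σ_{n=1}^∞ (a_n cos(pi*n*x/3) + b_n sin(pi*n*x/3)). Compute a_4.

-9/(4*pi**2)

a_4 = 1/3 ∫_{-3}^{3} g(x) cos(4*pi*x/3) dx.
Integrating by parts twice (tabular method), an antiderivative of (-x**2 - 3*x + 4) cos(4*pi*x/3) is -3*x**2*sin(4*pi*x/3)/(4*pi) - 9*x*sin(4*pi*x/3)/(4*pi) - 9*x*cos(4*pi*x/3)/(8*pi**2) + 27*sin(4*pi*x/3)/(32*pi**3) + 3*sin(4*pi*x/3)/pi - 27*cos(4*pi*x/3)/(16*pi**2); evaluating from -3 to 3: ∫_{-3}^{3} (-x**2 - 3*x + 4) cos(4*pi*x/3) dx = (-81/(16*pi**2)) - (27/(16*pi**2)) = -27/(4*pi**2).
Hence a_4 = (1/3)·(-27/(4*pi**2)) = -9/(4*pi**2).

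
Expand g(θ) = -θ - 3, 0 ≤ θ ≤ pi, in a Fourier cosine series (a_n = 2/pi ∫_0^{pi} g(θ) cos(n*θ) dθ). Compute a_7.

a_7 = 2/pi ∫_0^{pi} (-θ - 3) cos(7*θ) dθ.
Integrating by parts (boundary term plus one more integral), an antiderivative of (-θ - 3) cos(7*θ) is -θ*sin(7*θ)/7 - 3*sin(7*θ)/7 - cos(7*θ)/49; evaluating from 0 to pi: ∫_{0}^{pi} (-θ - 3) cos(7*θ) dθ = (1/49) - (-1/49) = 2/49.
Hence a_7 = (2/pi)·(2/49) = 4/(49*pi).

4/(49*pi)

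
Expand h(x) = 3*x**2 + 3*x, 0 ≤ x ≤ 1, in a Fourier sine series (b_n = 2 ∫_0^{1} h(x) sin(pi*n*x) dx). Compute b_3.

-8/(9*pi**3) + 4/pi

b_3 = 2 ∫_0^{1} (3*x**2 + 3*x) sin(3*pi*x) dx.
Integrating by parts twice (tabular method), an antiderivative of (3*x**2 + 3*x) sin(3*pi*x) is -x**2*cos(3*pi*x)/pi + 2*x*sin(3*pi*x)/(3*pi**2) - x*cos(3*pi*x)/pi + sin(3*pi*x)/(3*pi**2) + 2*cos(3*pi*x)/(9*pi**3); evaluating from 0 to 1: ∫_{0}^{1} (3*x**2 + 3*x) sin(3*pi*x) dx = (-2/(9*pi**3) + 2/pi) - (2/(9*pi**3)) = -4/(9*pi**3) + 2/pi.
Hence b_3 = 2·(-4/(9*pi**3) + 2/pi) = -8/(9*pi**3) + 4/pi.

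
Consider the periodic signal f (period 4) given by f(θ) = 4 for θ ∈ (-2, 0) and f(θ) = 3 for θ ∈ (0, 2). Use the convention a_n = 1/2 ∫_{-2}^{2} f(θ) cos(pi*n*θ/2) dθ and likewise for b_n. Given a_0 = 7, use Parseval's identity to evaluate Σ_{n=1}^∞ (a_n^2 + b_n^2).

1/2

Parseval: a_0^2/2 + Σ_{n≥1} (a_n^2+b_n^2) = 1/2 ∫_{-2}^{2} f(θ)^2 dθ = 25.
Subtract a_0^2/2 = 49/2: Σ (a_n^2+b_n^2) = 1/2.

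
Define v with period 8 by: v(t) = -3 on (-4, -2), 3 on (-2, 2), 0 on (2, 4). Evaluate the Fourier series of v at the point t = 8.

3

t = 8 differs from t = 0 by 1 full period(s), and the series is 8-periodic.
v is continuous at t = 0 with value 3, so the series converges to 3 there.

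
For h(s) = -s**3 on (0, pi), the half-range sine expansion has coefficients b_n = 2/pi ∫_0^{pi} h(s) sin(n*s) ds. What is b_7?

b_7 = 2/pi ∫_0^{pi} (-s**3) sin(7*s) ds.
Integrating by parts three times (tabular method), an antiderivative of (-s**3) sin(7*s) is s**3*cos(7*s)/7 - 3*s**2*sin(7*s)/49 - 6*s*cos(7*s)/343 + 6*sin(7*s)/2401; evaluating from 0 to pi: ∫_{0}^{pi} (-s**3) sin(7*s) ds = (pi*(6 - 49*pi**2)/343) - (0) = pi*(6 - 49*pi**2)/343.
Hence b_7 = (2/pi)·(pi*(6 - 49*pi**2)/343) = 12/343 - 2*pi**2/7.

12/343 - 2*pi**2/7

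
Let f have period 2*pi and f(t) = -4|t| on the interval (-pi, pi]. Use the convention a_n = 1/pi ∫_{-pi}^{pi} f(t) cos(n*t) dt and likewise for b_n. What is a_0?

-4*pi

a_0 = 1/pi ∫_{-pi}^{pi} f(t) dt = 1/pi · (-4*pi**2) = -4*pi.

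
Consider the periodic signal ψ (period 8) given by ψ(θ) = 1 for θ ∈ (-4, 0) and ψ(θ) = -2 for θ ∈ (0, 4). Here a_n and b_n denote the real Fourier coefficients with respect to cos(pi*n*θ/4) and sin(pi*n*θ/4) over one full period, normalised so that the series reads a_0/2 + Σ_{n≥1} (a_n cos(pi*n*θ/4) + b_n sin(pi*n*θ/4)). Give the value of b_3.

b_3 = 1/4 ∫_{-4}^{4} ψ(θ) sin(3*pi*θ/4) dθ.
Split the integral at the breakpoints.
Directly, an antiderivative of (1) sin(3*pi*θ/4) is -4*cos(3*pi*θ/4)/(3*pi); evaluating from -4 to 0: ∫_{-4}^{0} (1) sin(3*pi*θ/4) dθ = (-4/(3*pi)) - (4/(3*pi)) = -8/(3*pi).
Directly, an antiderivative of (-2) sin(3*pi*θ/4) is 8*cos(3*pi*θ/4)/(3*pi); evaluating from 0 to 4: ∫_{0}^{4} (-2) sin(3*pi*θ/4) dθ = (-8/(3*pi)) - (8/(3*pi)) = -16/(3*pi).
Summing the pieces and multiplying by (1/4) gives b_3 = -2/pi.

-2/pi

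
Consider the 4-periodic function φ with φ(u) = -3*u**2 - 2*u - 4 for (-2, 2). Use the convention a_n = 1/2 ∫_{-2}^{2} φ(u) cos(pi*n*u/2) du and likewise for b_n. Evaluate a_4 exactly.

-3/pi**2

a_4 = 1/2 ∫_{-2}^{2} φ(u) cos(2*pi*u) du.
Integrating by parts twice (tabular method), an antiderivative of (-3*u**2 - 2*u - 4) cos(2*pi*u) is -3*u**2*sin(2*pi*u)/(2*pi) - u*sin(2*pi*u)/pi - 3*u*cos(2*pi*u)/(2*pi**2) - 2*sin(2*pi*u)/pi + 3*sin(2*pi*u)/(4*pi**3) - cos(2*pi*u)/(2*pi**2); evaluating from -2 to 2: ∫_{-2}^{2} (-3*u**2 - 2*u - 4) cos(2*pi*u) du = (-7/(2*pi**2)) - (5/(2*pi**2)) = -6/pi**2.
Hence a_4 = (1/2)·(-6/pi**2) = -3/pi**2.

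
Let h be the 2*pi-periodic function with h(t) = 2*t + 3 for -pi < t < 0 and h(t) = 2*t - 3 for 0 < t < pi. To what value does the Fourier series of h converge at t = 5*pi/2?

-3 + pi

t = 5*pi/2 differs from t = pi/2 by 1 full period(s), and the series is 2*pi-periodic.
h is continuous at t = pi/2 with value -3 + pi, so the series converges to -3 + pi there.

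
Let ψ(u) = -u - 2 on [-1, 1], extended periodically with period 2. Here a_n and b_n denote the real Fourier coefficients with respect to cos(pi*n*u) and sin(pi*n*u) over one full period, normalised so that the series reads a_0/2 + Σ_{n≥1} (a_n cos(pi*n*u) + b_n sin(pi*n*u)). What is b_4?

1/(2*pi)

b_4 = ∫_{-1}^{1} ψ(u) sin(4*pi*u) du.
Integrating by parts (boundary term plus one more integral), an antiderivative of (-u - 2) sin(4*pi*u) is u*cos(4*pi*u)/(4*pi) - sin(4*pi*u)/(16*pi**2) + cos(4*pi*u)/(2*pi); evaluating from -1 to 1: ∫_{-1}^{1} (-u - 2) sin(4*pi*u) du = (3/(4*pi)) - (1/(4*pi)) = 1/(2*pi).
Hence b_4 = 1/(2*pi).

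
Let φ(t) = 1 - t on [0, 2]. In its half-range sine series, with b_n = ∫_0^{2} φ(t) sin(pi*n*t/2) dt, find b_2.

2/pi

b_2 = ∫_0^{2} (1 - t) sin(pi*t) dt.
Integrating by parts (boundary term plus one more integral), an antiderivative of (1 - t) sin(pi*t) is t*cos(pi*t)/pi - sin(pi*t)/pi**2 - cos(pi*t)/pi; evaluating from 0 to 2: ∫_{0}^{2} (1 - t) sin(pi*t) dt = (1/pi) - (-1/pi) = 2/pi.
Hence b_2 = 2/pi.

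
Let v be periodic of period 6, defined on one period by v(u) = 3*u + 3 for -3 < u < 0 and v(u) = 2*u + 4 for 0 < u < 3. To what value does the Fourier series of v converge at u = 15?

2

u = 15 differs from u = 3 by 2 full period(s), and the series is 6-periodic.
At u = 3 the one-sided limits are v(3^-) = 10 and v(3^+) = -6.
By Dirichlet's theorem the series converges to their average, [(10) + (-6)]/2 = 2.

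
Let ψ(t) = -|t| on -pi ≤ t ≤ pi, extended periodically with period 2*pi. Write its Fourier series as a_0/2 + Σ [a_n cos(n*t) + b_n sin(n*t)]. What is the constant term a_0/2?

-pi/2

a_0 = 1/pi ∫_{-pi}^{pi} ψ(t) dt = 1/pi · (-pi**2) = -pi.
So the constant term a_0/2 = -pi/2.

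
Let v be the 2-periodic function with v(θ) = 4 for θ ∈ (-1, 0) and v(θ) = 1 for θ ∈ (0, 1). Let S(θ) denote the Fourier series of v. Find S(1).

5/2

θ = 1 differs from θ = -1 by 1 full period(s), and the series is 2-periodic.
At θ = -1 the one-sided limits are v(-1^-) = 1 and v(-1^+) = 4.
By Dirichlet's theorem the series converges to their average, [(1) + (4)]/2 = 5/2.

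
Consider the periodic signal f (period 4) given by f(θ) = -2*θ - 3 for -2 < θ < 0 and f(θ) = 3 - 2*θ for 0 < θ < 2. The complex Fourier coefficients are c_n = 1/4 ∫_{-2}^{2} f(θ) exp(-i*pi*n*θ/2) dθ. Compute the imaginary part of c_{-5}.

Since f is real-valued, Im(c_{-5}) = -1/4 ∫_{-2}^{2} f(θ) sin(-5*pi*θ/2) dθ = b_{5}/2.
f is odd and sin(-5*pi*θ/2) is odd, so the integrand is even: ∫_{-2}^{2} f(θ) sin(-5*pi*θ/2) dθ = 2∫_0^{2} f(θ) sin(-5*pi*θ/2) dθ.
Integrating by parts (boundary term plus one more integral), an antiderivative of (3 - 2*θ) sin(-5*pi*θ/2) is -4*θ*cos(5*pi*θ/2)/(5*pi) + 8*sin(5*pi*θ/2)/(25*pi**2) + 6*cos(5*pi*θ/2)/(5*pi); evaluating from 0 to 2: ∫_{0}^{2} (3 - 2*θ) sin(-5*pi*θ/2) dθ = (2/(5*pi)) - (6/(5*pi)) = -4/(5*pi).
So ∫_{-2}^{2} f(θ) sin(-5*pi*θ/2) dθ = -8/(5*pi).
Hence Im(c_{-5}) = (-1/4)·(-8/(5*pi)) = 2/(5*pi).

2/(5*pi)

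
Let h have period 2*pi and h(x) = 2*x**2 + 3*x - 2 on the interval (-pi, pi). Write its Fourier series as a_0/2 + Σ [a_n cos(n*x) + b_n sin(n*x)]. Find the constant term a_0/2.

-2 + 2*pi**2/3

a_0 = 1/pi ∫_{-pi}^{pi} h(x) dx = 1/pi · (4*pi*(-3 + pi**2)/3) = -4 + 4*pi**2/3.
So the constant term a_0/2 = -2 + 2*pi**2/3.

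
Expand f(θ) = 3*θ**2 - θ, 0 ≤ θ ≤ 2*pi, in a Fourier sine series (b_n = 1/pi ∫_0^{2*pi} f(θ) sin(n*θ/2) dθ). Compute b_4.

b_4 = 1/pi ∫_0^{2*pi} (3*θ**2 - θ) sin(2*θ) dθ.
Integrating by parts twice (tabular method), an antiderivative of (3*θ**2 - θ) sin(2*θ) is -3*θ**2*cos(2*θ)/2 + 3*θ*sin(2*θ)/2 + θ*cos(2*θ)/2 - sin(2*θ)/4 + 3*cos(2*θ)/4; evaluating from 0 to 2*pi: ∫_{0}^{2*pi} (3*θ**2 - θ) sin(2*θ) dθ = (-6*pi**2 + 3/4 + pi) - (3/4) = pi*(1 - 6*pi).
Hence b_4 = (1/pi)·(pi*(1 - 6*pi)) = 1 - 6*pi.

1 - 6*pi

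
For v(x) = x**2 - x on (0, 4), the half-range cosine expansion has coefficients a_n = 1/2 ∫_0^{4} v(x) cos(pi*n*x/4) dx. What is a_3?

-16/(3*pi**2)

a_3 = 1/2 ∫_0^{4} (x**2 - x) cos(3*pi*x/4) dx.
Integrating by parts twice (tabular method), an antiderivative of (x**2 - x) cos(3*pi*x/4) is 4*x**2*sin(3*pi*x/4)/(3*pi) - 4*x*sin(3*pi*x/4)/(3*pi) + 32*x*cos(3*pi*x/4)/(9*pi**2) - 128*sin(3*pi*x/4)/(27*pi**3) - 16*cos(3*pi*x/4)/(9*pi**2); evaluating from 0 to 4: ∫_{0}^{4} (x**2 - x) cos(3*pi*x/4) dx = (-112/(9*pi**2)) - (-16/(9*pi**2)) = -32/(3*pi**2).
Hence a_3 = (1/2)·(-32/(3*pi**2)) = -16/(3*pi**2).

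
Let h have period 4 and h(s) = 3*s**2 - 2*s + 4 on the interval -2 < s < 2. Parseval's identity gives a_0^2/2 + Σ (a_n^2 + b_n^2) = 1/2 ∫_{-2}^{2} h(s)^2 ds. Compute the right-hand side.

2464/15

1/2 ∫_{-2}^{2} h(s)^2 ds = 1/2 · (4928/15) = 2464/15.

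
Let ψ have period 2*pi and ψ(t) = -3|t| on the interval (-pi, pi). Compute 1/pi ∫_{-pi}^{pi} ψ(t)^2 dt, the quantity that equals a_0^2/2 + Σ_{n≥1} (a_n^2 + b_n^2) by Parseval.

1/pi ∫_{-pi}^{pi} ψ(t)^2 dt = 1/pi · (6*pi**3) = 6*pi**2.

6*pi**2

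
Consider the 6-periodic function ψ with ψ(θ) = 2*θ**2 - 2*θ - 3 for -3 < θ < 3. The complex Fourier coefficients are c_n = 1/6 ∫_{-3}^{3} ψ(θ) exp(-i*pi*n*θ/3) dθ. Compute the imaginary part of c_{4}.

Since ψ is real-valued, Im(c_{4}) = -1/6 ∫_{-3}^{3} ψ(θ) sin(4*pi*θ/3) dθ = -b_{4}/2.
Integrating by parts twice (tabular method), an antiderivative of (2*θ**2 - 2*θ - 3) sin(4*pi*θ/3) is -3*θ**2*cos(4*pi*θ/3)/(2*pi) + 9*θ*sin(4*pi*θ/3)/(4*pi**2) + 3*θ*cos(4*pi*θ/3)/(2*pi) - 9*sin(4*pi*θ/3)/(8*pi**2) + 27*cos(4*pi*θ/3)/(16*pi**3) + 9*cos(4*pi*θ/3)/(4*pi); evaluating from -3 to 3: ∫_{-3}^{3} (2*θ**2 - 2*θ - 3) sin(4*pi*θ/3) dθ = (27*(1 - 4*pi**2)/(16*pi**3)) - (9*(3 - 28*pi**2)/(16*pi**3)) = 9/pi.
Hence Im(c_{4}) = (-1/6)·(9/pi) = -3/(2*pi).

-3/(2*pi)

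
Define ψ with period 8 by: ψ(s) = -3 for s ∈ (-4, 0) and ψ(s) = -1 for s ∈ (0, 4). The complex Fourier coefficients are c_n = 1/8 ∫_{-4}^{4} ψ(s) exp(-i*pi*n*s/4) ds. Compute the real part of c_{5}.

Since ψ is real-valued, Re(c_{5}) = 1/8 ∫_{-4}^{4} ψ(s) cos(5*pi*s/4) ds = a_{5}/2.
Split the integral at the breakpoints.
Directly, an antiderivative of (-3) cos(5*pi*s/4) is -12*sin(5*pi*s/4)/(5*pi); evaluating from -4 to 0: ∫_{-4}^{0} (-3) cos(5*pi*s/4) ds = (0) - (0) = 0.
Directly, an antiderivative of (-1) cos(5*pi*s/4) is -4*sin(5*pi*s/4)/(5*pi); evaluating from 0 to 4: ∫_{0}^{4} (-1) cos(5*pi*s/4) ds = (0) - (0) = 0.
So ∫_{-4}^{4} ψ(s) cos(5*pi*s/4) ds = 0.
Hence Re(c_{5}) = (1/8)·(0) = 0.

0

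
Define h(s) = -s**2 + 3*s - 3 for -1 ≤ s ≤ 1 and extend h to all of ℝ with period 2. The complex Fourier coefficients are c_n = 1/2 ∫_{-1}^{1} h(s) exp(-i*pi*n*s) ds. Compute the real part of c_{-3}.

2/(9*pi**2)

Since h is real-valued, Re(c_{-3}) = 1/2 ∫_{-1}^{1} h(s) cos(-3*pi*s) ds = a_{3}/2.
Integrating by parts twice (tabular method), an antiderivative of (-s**2 + 3*s - 3) cos(-3*pi*s) is -s**2*sin(3*pi*s)/(3*pi) + s*sin(3*pi*s)/pi - 2*s*cos(3*pi*s)/(9*pi**2) - sin(3*pi*s)/pi + 2*sin(3*pi*s)/(27*pi**3) + cos(3*pi*s)/(3*pi**2); evaluating from -1 to 1: ∫_{-1}^{1} (-s**2 + 3*s - 3) cos(-3*pi*s) ds = (-1/(9*pi**2)) - (-5/(9*pi**2)) = 4/(9*pi**2).
Hence Re(c_{-3}) = (1/2)·(4/(9*pi**2)) = 2/(9*pi**2).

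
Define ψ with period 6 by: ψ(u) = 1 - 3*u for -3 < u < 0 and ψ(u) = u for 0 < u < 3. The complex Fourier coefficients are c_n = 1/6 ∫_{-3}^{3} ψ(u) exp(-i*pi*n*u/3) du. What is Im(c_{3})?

4/(3*pi)

Since ψ is real-valued, Im(c_{3}) = -1/6 ∫_{-3}^{3} ψ(u) sin(pi*u) du = -b_{3}/2.
Split the integral at the breakpoints.
Integrating by parts (boundary term plus one more integral), an antiderivative of (1 - 3*u) sin(pi*u) is 3*u*cos(pi*u)/pi - 3*sin(pi*u)/pi**2 - cos(pi*u)/pi; evaluating from -3 to 0: ∫_{-3}^{0} (1 - 3*u) sin(pi*u) du = (-1/pi) - (10/pi) = -11/pi.
Integrating by parts (boundary term plus one more integral), an antiderivative of (u) sin(pi*u) is -u*cos(pi*u)/pi + sin(pi*u)/pi**2; evaluating from 0 to 3: ∫_{0}^{3} (u) sin(pi*u) du = (3/pi) - (0) = 3/pi.
So ∫_{-3}^{3} ψ(u) sin(pi*u) du = -8/pi.
Hence Im(c_{3}) = (-1/6)·(-8/pi) = 4/(3*pi).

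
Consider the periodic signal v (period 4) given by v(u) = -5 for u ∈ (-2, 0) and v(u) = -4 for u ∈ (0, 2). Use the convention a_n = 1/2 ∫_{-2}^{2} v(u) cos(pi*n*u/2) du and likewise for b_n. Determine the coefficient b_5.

b_5 = 1/2 ∫_{-2}^{2} v(u) sin(5*pi*u/2) du.
Split the integral at the breakpoints.
Directly, an antiderivative of (-5) sin(5*pi*u/2) is 2*cos(5*pi*u/2)/pi; evaluating from -2 to 0: ∫_{-2}^{0} (-5) sin(5*pi*u/2) du = (2/pi) - (-2/pi) = 4/pi.
Directly, an antiderivative of (-4) sin(5*pi*u/2) is 8*cos(5*pi*u/2)/(5*pi); evaluating from 0 to 2: ∫_{0}^{2} (-4) sin(5*pi*u/2) du = (-8/(5*pi)) - (8/(5*pi)) = -16/(5*pi).
Summing the pieces and multiplying by (1/2) gives b_5 = 2/(5*pi).

2/(5*pi)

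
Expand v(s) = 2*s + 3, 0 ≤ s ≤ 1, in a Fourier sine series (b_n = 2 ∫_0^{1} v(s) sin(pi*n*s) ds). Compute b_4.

b_4 = 2 ∫_0^{1} (2*s + 3) sin(4*pi*s) ds.
Integrating by parts (boundary term plus one more integral), an antiderivative of (2*s + 3) sin(4*pi*s) is -s*cos(4*pi*s)/(2*pi) + sin(4*pi*s)/(8*pi**2) - 3*cos(4*pi*s)/(4*pi); evaluating from 0 to 1: ∫_{0}^{1} (2*s + 3) sin(4*pi*s) ds = (-5/(4*pi)) - (-3/(4*pi)) = -1/(2*pi).
Hence b_4 = 2·(-1/(2*pi)) = -1/pi.

-1/pi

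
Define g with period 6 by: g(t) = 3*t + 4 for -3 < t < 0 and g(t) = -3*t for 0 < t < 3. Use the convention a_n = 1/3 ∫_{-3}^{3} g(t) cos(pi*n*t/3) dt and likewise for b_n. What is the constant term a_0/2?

-5/2

a_0 = 1/3 ∫_{-3}^{3} g(t) dt = 1/3 · (-15) = -5.
So the constant term a_0/2 = -5/2.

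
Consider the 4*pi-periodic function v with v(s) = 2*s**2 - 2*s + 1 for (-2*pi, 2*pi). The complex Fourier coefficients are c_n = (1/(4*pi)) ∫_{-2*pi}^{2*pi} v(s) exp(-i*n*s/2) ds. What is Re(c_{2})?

4

Since v is real-valued, Re(c_{2}) = (1/(4*pi)) ∫_{-2*pi}^{2*pi} v(s) cos(s) ds = a_{2}/2.
Integrating by parts twice (tabular method), an antiderivative of (2*s**2 - 2*s + 1) cos(s) is 2*s**2*sin(s) - 2*s*sin(s) + 4*s*cos(s) - 3*sin(s) - 2*cos(s); evaluating from -2*pi to 2*pi: ∫_{-2*pi}^{2*pi} (2*s**2 - 2*s + 1) cos(s) ds = (-2 + 8*pi) - (-8*pi - 2) = 16*pi.
Hence Re(c_{2}) = (1/(4*pi))·(16*pi) = 4.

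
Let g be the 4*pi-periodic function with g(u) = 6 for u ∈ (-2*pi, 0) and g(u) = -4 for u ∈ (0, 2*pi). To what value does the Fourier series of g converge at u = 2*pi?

1

At u = 2*pi the one-sided limits are g(2*pi^-) = -4 and g(2*pi^+) = 6.
By Dirichlet's theorem the series converges to their average, [(-4) + (6)]/2 = 1.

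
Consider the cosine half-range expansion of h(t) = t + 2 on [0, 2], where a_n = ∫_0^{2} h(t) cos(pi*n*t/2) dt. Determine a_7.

-8/(49*pi**2)

a_7 = ∫_0^{2} (t + 2) cos(7*pi*t/2) dt.
Integrating by parts (boundary term plus one more integral), an antiderivative of (t + 2) cos(7*pi*t/2) is 2*t*sin(7*pi*t/2)/(7*pi) + 4*sin(7*pi*t/2)/(7*pi) + 4*cos(7*pi*t/2)/(49*pi**2); evaluating from 0 to 2: ∫_{0}^{2} (t + 2) cos(7*pi*t/2) dt = (-4/(49*pi**2)) - (4/(49*pi**2)) = -8/(49*pi**2).
Hence a_7 = -8/(49*pi**2).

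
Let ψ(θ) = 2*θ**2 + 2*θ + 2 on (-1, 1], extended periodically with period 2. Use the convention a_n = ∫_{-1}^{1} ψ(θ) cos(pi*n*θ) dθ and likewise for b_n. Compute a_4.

1/(2*pi**2)

a_4 = ∫_{-1}^{1} ψ(θ) cos(4*pi*θ) dθ.
Integrating by parts twice (tabular method), an antiderivative of (2*θ**2 + 2*θ + 2) cos(4*pi*θ) is θ**2*sin(4*pi*θ)/(2*pi) + θ*sin(4*pi*θ)/(2*pi) + θ*cos(4*pi*θ)/(4*pi**2) - sin(4*pi*θ)/(16*pi**3) + sin(4*pi*θ)/(2*pi) + cos(4*pi*θ)/(8*pi**2); evaluating from -1 to 1: ∫_{-1}^{1} (2*θ**2 + 2*θ + 2) cos(4*pi*θ) dθ = (3/(8*pi**2)) - (-1/(8*pi**2)) = 1/(2*pi**2).
Hence a_4 = 1/(2*pi**2).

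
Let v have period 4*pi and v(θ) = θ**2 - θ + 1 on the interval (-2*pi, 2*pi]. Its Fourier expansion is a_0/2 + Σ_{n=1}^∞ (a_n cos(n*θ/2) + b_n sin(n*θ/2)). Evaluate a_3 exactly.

a_3 = (1/(2*pi)) ∫_{-2*pi}^{2*pi} v(θ) cos(3*θ/2) dθ.
Integrating by parts twice (tabular method), an antiderivative of (θ**2 - θ + 1) cos(3*θ/2) is 2*θ**2*sin(3*θ/2)/3 - 2*θ*sin(3*θ/2)/3 + 8*θ*cos(3*θ/2)/9 + 2*sin(3*θ/2)/27 - 4*cos(3*θ/2)/9; evaluating from -2*pi to 2*pi: ∫_{-2*pi}^{2*pi} (θ**2 - θ + 1) cos(3*θ/2) dθ = (4/9 - 16*pi/9) - (4/9 + 16*pi/9) = -32*pi/9.
Hence a_3 = (1/(2*pi))·(-32*pi/9) = -16/9.

-16/9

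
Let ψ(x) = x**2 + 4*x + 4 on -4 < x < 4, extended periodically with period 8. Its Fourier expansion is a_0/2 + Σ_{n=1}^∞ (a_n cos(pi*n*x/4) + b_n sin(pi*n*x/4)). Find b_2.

b_2 = 1/4 ∫_{-4}^{4} ψ(x) sin(pi*x/2) dx.
Integrating by parts twice (tabular method), an antiderivative of (x**2 + 4*x + 4) sin(pi*x/2) is -2*x**2*cos(pi*x/2)/pi + 8*x*sin(pi*x/2)/pi**2 - 8*x*cos(pi*x/2)/pi + 16*sin(pi*x/2)/pi**2 - 8*cos(pi*x/2)/pi + 16*cos(pi*x/2)/pi**3; evaluating from -4 to 4: ∫_{-4}^{4} (x**2 + 4*x + 4) sin(pi*x/2) dx = (-72/pi + 16/pi**3) - (-8/pi + 16/pi**3) = -64/pi.
Hence b_2 = (1/4)·(-64/pi) = -16/pi.

-16/pi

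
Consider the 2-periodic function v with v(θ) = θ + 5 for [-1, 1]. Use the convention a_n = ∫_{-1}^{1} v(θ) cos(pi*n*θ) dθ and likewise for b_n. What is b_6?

-1/(3*pi)

b_6 = ∫_{-1}^{1} v(θ) sin(6*pi*θ) dθ.
Integrating by parts (boundary term plus one more integral), an antiderivative of (θ + 5) sin(6*pi*θ) is -θ*cos(6*pi*θ)/(6*pi) + sin(6*pi*θ)/(36*pi**2) - 5*cos(6*pi*θ)/(6*pi); evaluating from -1 to 1: ∫_{-1}^{1} (θ + 5) sin(6*pi*θ) dθ = (-1/pi) - (-2/(3*pi)) = -1/(3*pi).
Hence b_6 = -1/(3*pi).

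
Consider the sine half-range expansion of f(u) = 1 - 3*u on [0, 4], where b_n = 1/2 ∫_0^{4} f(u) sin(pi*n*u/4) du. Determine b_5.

b_5 = 1/2 ∫_0^{4} (1 - 3*u) sin(5*pi*u/4) du.
Integrating by parts (boundary term plus one more integral), an antiderivative of (1 - 3*u) sin(5*pi*u/4) is 12*u*cos(5*pi*u/4)/(5*pi) - 48*sin(5*pi*u/4)/(25*pi**2) - 4*cos(5*pi*u/4)/(5*pi); evaluating from 0 to 4: ∫_{0}^{4} (1 - 3*u) sin(5*pi*u/4) du = (-44/(5*pi)) - (-4/(5*pi)) = -8/pi.
Hence b_5 = (1/2)·(-8/pi) = -4/pi.

-4/pi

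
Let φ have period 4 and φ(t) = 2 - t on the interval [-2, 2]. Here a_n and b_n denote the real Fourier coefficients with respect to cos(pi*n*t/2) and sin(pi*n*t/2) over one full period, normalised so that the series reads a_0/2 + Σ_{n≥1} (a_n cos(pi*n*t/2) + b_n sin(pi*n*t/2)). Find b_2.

b_2 = 1/2 ∫_{-2}^{2} φ(t) sin(pi*t) dt.
Integrating by parts (boundary term plus one more integral), an antiderivative of (2 - t) sin(pi*t) is t*cos(pi*t)/pi - sin(pi*t)/pi**2 - 2*cos(pi*t)/pi; evaluating from -2 to 2: ∫_{-2}^{2} (2 - t) sin(pi*t) dt = (0) - (-4/pi) = 4/pi.
Hence b_2 = (1/2)·(4/pi) = 2/pi.

2/pi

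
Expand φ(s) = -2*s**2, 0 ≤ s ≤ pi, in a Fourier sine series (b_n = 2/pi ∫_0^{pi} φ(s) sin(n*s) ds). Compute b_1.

b_1 = 2/pi ∫_0^{pi} (-2*s**2) sin(s) ds.
Integrating by parts twice (tabular method), an antiderivative of (-2*s**2) sin(s) is 2*s**2*cos(s) - 4*s*sin(s) - 4*cos(s); evaluating from 0 to pi: ∫_{0}^{pi} (-2*s**2) sin(s) ds = (4 - 2*pi**2) - (-4) = 8 - 2*pi**2.
Hence b_1 = (2/pi)·(8 - 2*pi**2) = -4*pi + 16/pi.

-4*pi + 16/pi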